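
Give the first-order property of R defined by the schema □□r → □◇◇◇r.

This is a Sahlqvist (Geach-type) schema ◇^0□^2r → □^1◇^3r.
First-order correspondent: ∀x ∀z (xRz → ∃w (xR²w ∧ zR³w)).

∀x ∀z (xRz → ∃w (xR²w ∧ zR³w))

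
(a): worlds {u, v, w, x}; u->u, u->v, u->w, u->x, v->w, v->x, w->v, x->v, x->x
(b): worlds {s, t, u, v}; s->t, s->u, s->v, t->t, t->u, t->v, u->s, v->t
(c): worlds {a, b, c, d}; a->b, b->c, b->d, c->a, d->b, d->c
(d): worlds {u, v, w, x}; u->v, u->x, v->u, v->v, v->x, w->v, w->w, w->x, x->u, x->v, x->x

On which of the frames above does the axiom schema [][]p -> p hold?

(a), (b), (d)

The schema corresponds to a generalized confluence (Geach) condition: forall x exists w (x R^2 w & x = w).
(a): satisfies the condition.
(b): satisfies the condition.
(c): fails — at a but no w with aR²w and a=w.
(d): satisfies the condition.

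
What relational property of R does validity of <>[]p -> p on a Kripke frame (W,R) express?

This schema is equivalent to the B axiom p → □◇p.
It corresponds to symmetry: forall x forall y (Rxy -> Ryx).

Symmetry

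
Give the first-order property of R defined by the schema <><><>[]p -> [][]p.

forall x forall y forall z ((x R^3 y & x R^2 z) -> exists w (yRw & z = w))

This is a Sahlqvist (Geach-type) schema ◇^3□^1p → □^2◇^0p.
Minimal-valuation argument: fix x; take any y with xR^3y and any z with xR^2z. Set V(p) to the set of worlds R-reachable from y in exactly 1 step. Then □^1p holds at y, so the antecedent holds at x; validity forces ◇^0p at z, giving a w with zR^0w and yR^1w.
First-order correspondent: forall x forall y forall z ((x R^3 y & x R^2 z) -> exists w (yRw & z = w)).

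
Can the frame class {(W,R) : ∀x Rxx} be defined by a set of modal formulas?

This is a Sahlqvist condition; the T axiom □p → p defines it.

Yes — defined by □p → p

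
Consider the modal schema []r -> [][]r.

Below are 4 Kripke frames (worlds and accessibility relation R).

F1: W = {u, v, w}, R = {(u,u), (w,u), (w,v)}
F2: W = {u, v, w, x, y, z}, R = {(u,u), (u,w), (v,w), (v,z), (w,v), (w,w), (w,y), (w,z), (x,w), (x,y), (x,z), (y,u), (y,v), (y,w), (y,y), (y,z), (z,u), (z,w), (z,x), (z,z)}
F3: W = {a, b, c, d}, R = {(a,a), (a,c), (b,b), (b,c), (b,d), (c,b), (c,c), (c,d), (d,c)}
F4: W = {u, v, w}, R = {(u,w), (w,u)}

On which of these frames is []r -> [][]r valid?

F1

Frame correspondent (Sahlqvist): forall x forall y forall z (Rxy & Ryz -> Rxz) — i.e. transitivity.
F1: condition met.
F2: fails — Rvz and Rzx but not Rvx.
F3: fails — Rdc and Rcd but not Rdd.
F4: fails — Rwu and Ruw but not Rww.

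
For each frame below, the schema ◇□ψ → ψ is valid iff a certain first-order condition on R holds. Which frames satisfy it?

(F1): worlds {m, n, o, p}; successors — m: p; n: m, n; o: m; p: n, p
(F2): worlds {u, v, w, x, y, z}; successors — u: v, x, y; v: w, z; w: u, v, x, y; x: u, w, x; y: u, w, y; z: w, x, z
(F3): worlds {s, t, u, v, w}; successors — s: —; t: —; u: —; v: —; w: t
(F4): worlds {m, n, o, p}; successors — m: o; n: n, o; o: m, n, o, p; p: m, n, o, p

This is the axiom for symmetry; its first-order frame correspondent is ∀x ∀y (Rxy → Ryx).
(F1): fails — Rom but not Rmo.
(F2): fails — Ruv but not Rvu.
(F3): fails — Rwt but not Rtw.
(F4): fails — Rpm but not Rmp.

none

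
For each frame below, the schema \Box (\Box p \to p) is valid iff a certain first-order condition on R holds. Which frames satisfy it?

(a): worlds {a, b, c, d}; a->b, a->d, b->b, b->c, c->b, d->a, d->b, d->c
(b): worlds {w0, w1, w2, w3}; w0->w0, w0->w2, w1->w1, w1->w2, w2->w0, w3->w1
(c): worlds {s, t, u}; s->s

The schema corresponds to shift-reflexivity: \forall x \forall y (Rxy \to Ryy).
(a): fails — Rbc but not Rcc.
(b): fails — Rw1w2 but not Rw2w2.
(c): holds.
Valid on: (c).

(c)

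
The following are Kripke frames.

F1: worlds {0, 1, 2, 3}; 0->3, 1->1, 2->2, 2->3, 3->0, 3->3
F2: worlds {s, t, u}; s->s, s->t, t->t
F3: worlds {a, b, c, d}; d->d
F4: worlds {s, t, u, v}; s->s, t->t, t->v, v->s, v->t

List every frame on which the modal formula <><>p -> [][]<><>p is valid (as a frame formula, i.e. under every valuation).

F3

Frame correspondent (Sahlqvist): forall x forall y forall z ((x R^2 y & x R^2 z) -> exists w (y = w & z R^2 w)) — i.e. a generalized confluence (Geach) condition.
F1: fails — 2R²2, 2R²0 but no w with 2=w and 0R²w.
F2: fails — sR²s, sR²t but no w with s=w and tR²w.
F3: condition met.
F4: fails — tR²t, tR²s but no w with t=w and sR²w.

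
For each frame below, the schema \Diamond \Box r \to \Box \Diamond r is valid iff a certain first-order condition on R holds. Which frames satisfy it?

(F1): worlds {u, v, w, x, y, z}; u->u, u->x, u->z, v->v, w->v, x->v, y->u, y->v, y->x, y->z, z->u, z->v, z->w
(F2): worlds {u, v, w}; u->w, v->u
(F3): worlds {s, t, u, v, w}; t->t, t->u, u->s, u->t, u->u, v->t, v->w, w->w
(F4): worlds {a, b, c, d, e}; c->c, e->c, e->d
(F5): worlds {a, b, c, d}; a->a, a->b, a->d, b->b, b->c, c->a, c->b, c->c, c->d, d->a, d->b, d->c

Frame correspondent (Sahlqvist): \forall x \forall y \forall z (Rxy \wedge Rxz \to \exists w (Ryw \wedge Rzw)) — i.e. convergence.
(F1): fails — Ruu and Rux but u and x have no common successor.
(F2): fails — Ruw and Ruw but w and w have no common successor.
(F3): fails — Rut and Rus but t and s have no common successor.
(F4): fails — Rec and Red but c and d have no common successor.
(F5): ✓.

(F5)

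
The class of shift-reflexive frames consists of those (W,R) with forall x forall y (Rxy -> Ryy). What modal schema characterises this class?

A defining formula is □(□p → p) (the T□ axiom).
Suppose □(□p→p) is valid. Take Rxy and set V(p)={w : Ryw}. Then at y, □p holds; since □(□p→p) at x, □p→p at y, so p at y, i.e. Ryy.

□(□p → p)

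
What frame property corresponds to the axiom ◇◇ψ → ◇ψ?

transitivity: ∀x ∀y ∀z (Rxy ∧ Ryz → Rxz)

This schema is equivalent to the 4 axiom □ψ → □□ψ.
It corresponds to transitivity: ∀x ∀y ∀z (Rxy ∧ Ryz → Rxz).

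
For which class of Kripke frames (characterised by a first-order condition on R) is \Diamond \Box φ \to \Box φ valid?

The Euclidean property

This schema is equivalent to the 5 axiom ◇φ → □◇φ.
Its frame correspondent is the Euclidean property — \forall x \forall y \forall z (Rxy \wedge Rxz \to Ryz).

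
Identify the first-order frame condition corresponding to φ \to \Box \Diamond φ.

symmetry

This schema is the B axiom.
It corresponds to symmetry: \forall x \forall y (Rxy \to Ryx).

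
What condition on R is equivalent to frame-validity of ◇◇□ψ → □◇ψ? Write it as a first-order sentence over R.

∀x ∀y ∀z ((xR²y ∧ xRz) → ∃w (yRw ∧ zRw))

This is a Sahlqvist (Geach-type) schema ◇^2□^1ψ → □^1◇^1ψ.
Minimal-valuation argument: fix x; take any y with xR^2y and any z with xR^1z. Set V(ψ) to the set of worlds R-reachable from y in exactly 1 step. Then □^1ψ holds at y, so the antecedent holds at x; validity forces ◇^1ψ at z, giving a w with zR^1w and yR^1w.
First-order correspondent: ∀x ∀y ∀z ((xR²y ∧ xRz) → ∃w (yRw ∧ zRw)).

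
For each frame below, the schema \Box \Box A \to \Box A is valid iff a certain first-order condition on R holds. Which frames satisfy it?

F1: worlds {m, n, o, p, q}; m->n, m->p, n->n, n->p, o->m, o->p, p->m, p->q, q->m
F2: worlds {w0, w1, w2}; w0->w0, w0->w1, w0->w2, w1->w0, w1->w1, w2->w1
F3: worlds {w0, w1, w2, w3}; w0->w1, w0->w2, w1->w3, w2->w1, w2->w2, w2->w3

Frame correspondent (Sahlqvist): \forall x \forall y (Rxy \to \exists z (Rxz \wedge Rzy)) — i.e. density.
F1: fails — Rqm but no z with Rqz and Rzm.
F2: satisfies the condition.
F3: fails — Rw1w3 but no z with Rw1z and Rzw3.
Valid on: F2.

F2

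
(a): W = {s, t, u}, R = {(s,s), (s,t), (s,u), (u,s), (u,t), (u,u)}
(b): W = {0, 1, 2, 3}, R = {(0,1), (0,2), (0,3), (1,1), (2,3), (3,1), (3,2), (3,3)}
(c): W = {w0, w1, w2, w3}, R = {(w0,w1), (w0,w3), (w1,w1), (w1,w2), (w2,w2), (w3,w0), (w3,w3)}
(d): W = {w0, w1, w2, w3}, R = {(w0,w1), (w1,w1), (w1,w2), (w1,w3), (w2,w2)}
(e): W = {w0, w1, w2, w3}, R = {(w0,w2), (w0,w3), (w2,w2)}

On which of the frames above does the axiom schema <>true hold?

(b), (c)

The schema corresponds to seriality: forall x exists y Rxy.
(a): fails — world t has no successor.
(b): condition met.
(c): condition met.
(d): fails — world w3 has no successor.
(e): fails — world w1 has no successor.
Valid on: (b), (c).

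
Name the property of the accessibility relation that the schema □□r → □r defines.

Suppose □□r→□r is valid. Take Rxy and set V(r)={w : xR²w}. Then □□r at x, so □r at x, so r at y, i.e. ∃z(Rxz∧Rzy).

Density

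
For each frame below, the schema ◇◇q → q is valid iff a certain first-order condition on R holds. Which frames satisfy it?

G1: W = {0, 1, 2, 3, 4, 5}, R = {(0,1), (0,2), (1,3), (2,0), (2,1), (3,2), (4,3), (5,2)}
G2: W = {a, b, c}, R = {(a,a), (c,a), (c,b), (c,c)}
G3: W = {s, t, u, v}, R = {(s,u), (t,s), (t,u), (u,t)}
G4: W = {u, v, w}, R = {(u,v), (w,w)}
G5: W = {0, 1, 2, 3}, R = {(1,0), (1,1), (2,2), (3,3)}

G4

This is the axiom for a generalized confluence (Geach) condition; its first-order frame correspondent is ∀x ∀y (xR²y → ∃w (y = w ∧ x = w)).
G1: fails — 0R²1 but 1 ≠ 0.
G2: fails — cR²a but a ≠ c.
G3: fails — sR²t but t ≠ s.
G4: ✓.
G5: fails — 1R²0 but 0 ≠ 1.
Valid on: G4.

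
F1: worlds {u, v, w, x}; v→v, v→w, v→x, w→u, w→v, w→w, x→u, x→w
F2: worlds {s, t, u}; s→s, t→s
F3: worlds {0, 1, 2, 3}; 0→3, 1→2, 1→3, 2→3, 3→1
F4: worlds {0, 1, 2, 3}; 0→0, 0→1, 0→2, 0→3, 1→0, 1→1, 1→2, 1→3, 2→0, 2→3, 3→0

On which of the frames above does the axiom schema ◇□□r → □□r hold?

F2, F4

The schema corresponds to a generalized confluence (Geach) condition: ∀x ∀y ∀z ((xRy ∧ xR²z) → ∃w (yR²w ∧ z = w)).
F1: fails — vRx, vR²x but no t with xR²t and x=t.
F2: satisfies the condition.
F3: fails — 0R3, 0R²1 but no w with 3R²w and 1=w.
F4: satisfies the condition.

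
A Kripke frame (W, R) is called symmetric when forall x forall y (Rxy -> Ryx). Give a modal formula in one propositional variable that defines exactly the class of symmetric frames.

r → □◇r

This is symmetry; the standard corresponding axiom is B: r → □◇r.
Suppose r→□◇r is valid. Take Rxy and set V(r)={x}. Then r at x, so □◇r at x, so ◇r at y, so some z with Ryz has r; z=x, i.e. Ryx.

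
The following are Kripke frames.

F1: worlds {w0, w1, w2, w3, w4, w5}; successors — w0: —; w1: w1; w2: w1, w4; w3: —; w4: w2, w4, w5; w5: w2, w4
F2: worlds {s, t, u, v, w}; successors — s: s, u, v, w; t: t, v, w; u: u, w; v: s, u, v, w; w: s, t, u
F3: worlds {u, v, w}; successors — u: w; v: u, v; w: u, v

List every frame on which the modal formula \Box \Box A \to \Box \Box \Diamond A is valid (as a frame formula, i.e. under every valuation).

Frame correspondent (Sahlqvist): \forall x \forall z (x R^2 z \to \exists w (x R^2 w \wedge zRw)) — i.e. a generalized confluence (Geach) condition.
F1: satisfies the condition.
F2: satisfies the condition.
F3: fails — uR²u but no t with uR²t and uRt.
Valid on: F1, F2.

F1, F2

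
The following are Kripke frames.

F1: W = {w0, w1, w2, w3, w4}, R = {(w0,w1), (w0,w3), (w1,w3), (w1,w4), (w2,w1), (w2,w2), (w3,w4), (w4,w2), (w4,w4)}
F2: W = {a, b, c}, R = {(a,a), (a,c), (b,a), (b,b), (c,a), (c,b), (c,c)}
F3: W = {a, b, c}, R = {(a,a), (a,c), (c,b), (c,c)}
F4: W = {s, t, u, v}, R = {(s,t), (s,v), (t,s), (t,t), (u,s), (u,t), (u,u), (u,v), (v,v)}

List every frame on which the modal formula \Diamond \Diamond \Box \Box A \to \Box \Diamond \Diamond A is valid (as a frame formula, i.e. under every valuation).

F1, F2, F4

This is the axiom for a generalized confluence (Geach) condition; its first-order frame correspondent is \forall x \forall y \forall z ((x R^2 y \wedge xRz) \to \exists w (y R^2 w \wedge z R^2 w)).
F1: ✓.
F2: ✓.
F3: fails — aR²b, aRa but no w with bR²w and aR²w.
F4: ✓.
Valid on: F1, F2, F4.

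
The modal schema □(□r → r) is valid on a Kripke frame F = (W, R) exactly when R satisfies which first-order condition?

Suppose □(□r→r) is valid. Take Rxy and set V(r)={w : Ryw}. Then at y, □r holds; since □(□r→r) at x, □r→r at y, so r at y, i.e. Ryy.
Conversely, on a frame with shift-reflexivity the schema holds at every world under every valuation.
So the correspondent is shift-reflexivity.

shift-reflexivity: ∀x ∀y (Rxy → Ryy)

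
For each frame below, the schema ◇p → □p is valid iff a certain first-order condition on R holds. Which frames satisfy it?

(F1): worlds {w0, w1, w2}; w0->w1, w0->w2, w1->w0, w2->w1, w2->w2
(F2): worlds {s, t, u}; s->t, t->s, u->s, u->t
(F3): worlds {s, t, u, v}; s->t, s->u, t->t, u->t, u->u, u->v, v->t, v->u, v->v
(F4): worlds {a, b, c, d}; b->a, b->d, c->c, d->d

none

Frame correspondent (Sahlqvist): ∀x ∀y ∀z (Rxy ∧ Rxz → y = z) — i.e. partial functionality.
(F1): fails — w0 sees both w1 and w2.
(F2): fails — u sees both s and t.
(F3): fails — s sees both t and u.
(F4): fails — b sees both a and d.
Valid on no frame.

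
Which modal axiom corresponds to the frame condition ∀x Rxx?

□s → s

The condition is reflexivity. The T schema □s → s defines it.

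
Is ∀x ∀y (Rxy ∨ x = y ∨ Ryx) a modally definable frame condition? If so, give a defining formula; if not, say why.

If a class were modally definable it would be closed under disjoint unions (Goldblatt–Thomason).
Take 4 disjoint single-world reflexive frames: each is trivially connected, but their disjoint union has 4 worlds with no edge between distinct components, so it is not connected.
Hence connectedness of R is not modally definable.

Not definable by any modal formula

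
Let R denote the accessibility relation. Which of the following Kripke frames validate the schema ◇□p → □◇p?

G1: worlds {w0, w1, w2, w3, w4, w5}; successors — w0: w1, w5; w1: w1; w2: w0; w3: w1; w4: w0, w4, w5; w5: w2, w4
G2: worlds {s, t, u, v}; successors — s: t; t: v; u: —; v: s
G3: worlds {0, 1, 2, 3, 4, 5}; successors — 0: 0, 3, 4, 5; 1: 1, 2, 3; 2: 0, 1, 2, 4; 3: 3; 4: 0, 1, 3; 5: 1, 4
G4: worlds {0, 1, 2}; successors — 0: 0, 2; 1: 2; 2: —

G2

Frame correspondent (Sahlqvist): ∀x ∀y ∀z (Rxy ∧ Rxz → ∃w (Ryw ∧ Rzw)) — i.e. convergence.
G1: fails — Rw0w5 and Rw0w1 but w5 and w1 have no common successor.
G2: satisfies the condition.
G3: fails — R03 and R05 but 3 and 5 have no common successor.
G4: fails — R00 and R02 but 0 and 2 have no common successor.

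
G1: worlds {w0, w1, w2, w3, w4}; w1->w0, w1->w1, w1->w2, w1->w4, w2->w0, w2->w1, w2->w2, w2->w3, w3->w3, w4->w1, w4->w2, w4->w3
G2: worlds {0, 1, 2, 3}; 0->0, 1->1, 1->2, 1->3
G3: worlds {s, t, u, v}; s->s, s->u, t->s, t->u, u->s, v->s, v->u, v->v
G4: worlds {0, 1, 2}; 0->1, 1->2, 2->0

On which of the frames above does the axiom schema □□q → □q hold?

G1, G2, G3

The schema corresponds to density: ∀x ∀y (Rxy → ∃z (Rxz ∧ Rzy)).
G1: condition met.
G2: condition met.
G3: condition met.
G4: fails — R12 but no z with R1z and Rz2.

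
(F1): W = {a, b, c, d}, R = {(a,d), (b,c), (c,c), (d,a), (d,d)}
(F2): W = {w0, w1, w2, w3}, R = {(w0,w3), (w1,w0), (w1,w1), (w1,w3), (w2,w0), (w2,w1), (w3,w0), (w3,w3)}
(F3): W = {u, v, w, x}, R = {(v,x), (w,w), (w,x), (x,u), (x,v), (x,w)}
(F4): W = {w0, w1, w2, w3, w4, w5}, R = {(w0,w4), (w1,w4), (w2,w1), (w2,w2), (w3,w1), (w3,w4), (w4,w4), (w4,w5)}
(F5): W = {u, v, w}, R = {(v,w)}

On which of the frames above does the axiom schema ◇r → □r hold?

(F5)

The schema corresponds to partial functionality: ∀x ∀y ∀z (Rxy ∧ Rxz → y = z).
(F1): fails — d sees both a and d.
(F2): fails — w1 sees both w0 and w1.
(F3): fails — w sees both w and x.
(F4): fails — w2 sees both w1 and w2.
(F5): condition met.
Valid on: (F5).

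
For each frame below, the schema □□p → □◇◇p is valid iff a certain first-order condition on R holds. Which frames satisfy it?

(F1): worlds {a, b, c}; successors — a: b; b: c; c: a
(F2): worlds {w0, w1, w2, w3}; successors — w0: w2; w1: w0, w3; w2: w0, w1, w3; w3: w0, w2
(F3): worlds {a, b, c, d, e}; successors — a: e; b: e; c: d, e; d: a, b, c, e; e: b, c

(F2)

This is the axiom for a generalized confluence (Geach) condition; its first-order frame correspondent is ∀x ∀z (xRz → ∃w (xR²w ∧ zR²w)).
(F1): fails — aRb but no w with aR²w and bR²w.
(F2): ✓.
(F3): fails — aRe but no w with aR²w and eR²w.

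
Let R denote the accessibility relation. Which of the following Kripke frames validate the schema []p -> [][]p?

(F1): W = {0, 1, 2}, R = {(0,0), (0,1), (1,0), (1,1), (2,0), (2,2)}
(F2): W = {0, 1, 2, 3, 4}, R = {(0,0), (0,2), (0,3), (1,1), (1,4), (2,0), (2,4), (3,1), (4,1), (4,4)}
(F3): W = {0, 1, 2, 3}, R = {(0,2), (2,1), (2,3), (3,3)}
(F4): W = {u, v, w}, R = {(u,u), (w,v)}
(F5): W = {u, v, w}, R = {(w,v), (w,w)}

The schema corresponds to transitivity: forall x forall y forall z (Rxy & Ryz -> Rxz).
(F1): fails — R20 and R01 but not R21.
(F2): fails — R02 and R24 but not R04.
(F3): fails — R02 and R23 but not R03.
(F4): condition met.
(F5): condition met.
Valid on: (F4), (F5).

(F4), (F5)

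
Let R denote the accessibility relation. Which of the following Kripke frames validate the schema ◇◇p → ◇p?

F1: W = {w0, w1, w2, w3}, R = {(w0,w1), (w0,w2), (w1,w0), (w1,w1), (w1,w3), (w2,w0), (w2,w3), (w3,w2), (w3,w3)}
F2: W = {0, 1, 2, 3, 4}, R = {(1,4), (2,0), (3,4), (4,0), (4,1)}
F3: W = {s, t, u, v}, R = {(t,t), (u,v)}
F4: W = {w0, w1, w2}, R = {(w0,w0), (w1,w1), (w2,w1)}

Frame correspondent (Sahlqvist): ∀x ∀y ∀z (Rxy ∧ Ryz → Rxz) — i.e. transitivity.
F1: fails — Rw1w0 and Rw0w2 but not Rw1w2.
F2: fails — R34 and R40 but not R30.
F3: holds.
F4: holds.
Valid on: F3, F4.

F3, F4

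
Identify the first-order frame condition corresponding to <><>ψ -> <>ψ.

Replacing ψ by ¬ψ and contraposing gives the equivalent schema □ψ → □□ψ.
Suppose □ψ→□□ψ is valid. Take Rxy, Ryz and set V(ψ)={w : Rxw}. Then □ψ at x, so □□ψ at x, so □ψ at y, so ψ at z, i.e. Rxz.

transitivity: forall x forall y forall z (Rxy & Ryz -> Rxz)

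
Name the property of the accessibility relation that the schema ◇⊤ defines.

This is a form of the D axiom.
It corresponds to seriality: ∀x ∃y Rxy.

seriality: ∀x ∃y Rxy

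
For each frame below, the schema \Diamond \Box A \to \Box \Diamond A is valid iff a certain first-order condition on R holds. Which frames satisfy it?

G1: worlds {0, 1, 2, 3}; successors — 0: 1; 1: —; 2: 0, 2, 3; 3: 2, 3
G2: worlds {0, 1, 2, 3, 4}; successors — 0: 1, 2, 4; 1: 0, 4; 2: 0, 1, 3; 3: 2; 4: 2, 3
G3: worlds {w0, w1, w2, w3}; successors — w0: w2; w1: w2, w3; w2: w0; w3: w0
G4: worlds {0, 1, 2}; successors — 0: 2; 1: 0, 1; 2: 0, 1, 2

G3

Frame correspondent (Sahlqvist): \forall x \forall y \forall z (Rxy \wedge Rxz \to \exists w (Ryw \wedge Rzw)) — i.e. convergence.
G1: fails — R01 and R01 but 1 and 1 have no common successor.
G2: fails — R01 and R04 but 1 and 4 have no common successor.
G3: holds.
G4: fails — R10 and R11 but 0 and 1 have no common successor.
Valid on: G3.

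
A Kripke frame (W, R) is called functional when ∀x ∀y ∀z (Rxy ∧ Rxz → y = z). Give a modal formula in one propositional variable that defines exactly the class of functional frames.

A defining formula is ◇ψ → □ψ (the CD axiom).
Suppose ◇ψ→□ψ is valid. Take Rxy, Rxz and set V(ψ)={y}. Then ◇ψ at x, so □ψ at x, so ψ at z, i.e. z=y.

◇ψ → □ψ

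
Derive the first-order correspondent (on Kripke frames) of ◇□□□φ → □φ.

This is a Sahlqvist (Geach-type) schema ◇^1□^3φ → □^1◇^0φ.
Minimal-valuation argument: fix x; take any y with xR^1y and any z with xR^1z. Set V(φ) to the set of worlds R-reachable from y in exactly 3 steps. Then □^3φ holds at y, so the antecedent holds at x; validity forces ◇^0φ at z, giving a w with zR^0w and yR^3w.
First-order correspondent: ∀x ∀y ∀z ((xRy ∧ xRz) → ∃w (yR³w ∧ z = w)).

∀x ∀y ∀z ((xRy ∧ xRz) → ∃w (yR³w ∧ z = w))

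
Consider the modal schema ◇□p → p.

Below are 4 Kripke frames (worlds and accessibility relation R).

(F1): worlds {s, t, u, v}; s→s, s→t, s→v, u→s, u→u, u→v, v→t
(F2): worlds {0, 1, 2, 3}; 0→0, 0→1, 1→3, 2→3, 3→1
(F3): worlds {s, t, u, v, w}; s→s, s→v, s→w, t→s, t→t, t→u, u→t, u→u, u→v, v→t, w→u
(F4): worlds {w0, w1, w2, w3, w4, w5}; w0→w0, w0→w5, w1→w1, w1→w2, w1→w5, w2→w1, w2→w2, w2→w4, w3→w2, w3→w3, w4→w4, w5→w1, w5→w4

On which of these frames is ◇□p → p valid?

Frame correspondent (Sahlqvist): ∀x ∀y (Rxy → Ryx) — i.e. symmetry.
(F1): fails — Ruv but not Rvu.
(F2): fails — R01 but not R10.
(F3): fails — Ruv but not Rvu.
(F4): fails — Rw2w4 but not Rw4w2.
Valid on no frame.

none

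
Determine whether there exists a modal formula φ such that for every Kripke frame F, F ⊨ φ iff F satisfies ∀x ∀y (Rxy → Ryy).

Yes: it is shift-reflexivity, defined by the T□ schema □(□r → r).
Suppose □(□r→r) is valid. Take Rxy and set V(r)={w : Ryw}. Then at y, □r holds; since □(□r→r) at x, □r→r at y, so r at y, i.e. Ryy.

Yes — defined by □(□r → r)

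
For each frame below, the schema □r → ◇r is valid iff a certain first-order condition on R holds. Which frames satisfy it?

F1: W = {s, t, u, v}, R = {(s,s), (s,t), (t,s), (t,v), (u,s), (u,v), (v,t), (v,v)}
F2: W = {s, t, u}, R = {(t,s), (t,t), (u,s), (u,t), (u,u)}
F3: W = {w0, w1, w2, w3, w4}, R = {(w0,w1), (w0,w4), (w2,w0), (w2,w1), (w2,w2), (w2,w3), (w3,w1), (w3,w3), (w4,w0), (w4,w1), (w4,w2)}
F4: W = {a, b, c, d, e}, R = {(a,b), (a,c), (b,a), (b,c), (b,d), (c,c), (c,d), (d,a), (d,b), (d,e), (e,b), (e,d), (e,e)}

The schema corresponds to seriality: ∀x ∃y Rxy.
F1: ✓.
F2: fails — world s has no successor.
F3: fails — world w1 has no successor.
F4: ✓.
Valid on: F1, F4.

F1, F4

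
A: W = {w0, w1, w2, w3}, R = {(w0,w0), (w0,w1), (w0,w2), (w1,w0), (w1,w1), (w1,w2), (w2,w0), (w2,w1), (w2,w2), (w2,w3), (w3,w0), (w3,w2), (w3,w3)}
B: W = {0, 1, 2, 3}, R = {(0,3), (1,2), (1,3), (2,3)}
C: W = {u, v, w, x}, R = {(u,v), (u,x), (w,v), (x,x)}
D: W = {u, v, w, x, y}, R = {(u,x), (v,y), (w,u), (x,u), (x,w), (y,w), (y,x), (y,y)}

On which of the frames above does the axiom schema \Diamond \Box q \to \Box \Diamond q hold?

A

Frame correspondent (Sahlqvist): \forall x \forall y \forall z (Rxy \wedge Rxz \to \exists w (Ryw \wedge Rzw)) — i.e. convergence.
A: satisfies the condition.
B: fails — R03 and R03 but 3 and 3 have no common successor.
C: fails — Ruv and Ruv but v and v have no common successor.
D: fails — Rxw and Rxu but w and u have no common successor.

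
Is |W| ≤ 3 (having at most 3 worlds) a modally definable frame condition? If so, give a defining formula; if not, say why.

Modal frame validity is preserved under disjoint unions.
Any modal formula valid on each of 4 disjoint one-world frames is valid on their disjoint union (validity is preserved under disjoint unions). Each one-world frame has |W|=1≤3, but the union has |W|=4.
So no modal formula (or set of formulas) defines exactly the |W|≤3 frames.

Not definable by any modal formula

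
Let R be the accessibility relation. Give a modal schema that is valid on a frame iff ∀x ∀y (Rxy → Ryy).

This is shift-reflexivity; the standard corresponding axiom is T□: □(□ψ → ψ).
Suppose □(□ψ→ψ) is valid. Take Rxy and set V(ψ)={w : Ryw}. Then at y, □ψ holds; since □(□ψ→ψ) at x, □ψ→ψ at y, so ψ at y, i.e. Ryy.

□(□ψ → ψ)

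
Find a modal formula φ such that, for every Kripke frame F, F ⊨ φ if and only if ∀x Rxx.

A defining formula is □p → p (the T axiom).

□p → p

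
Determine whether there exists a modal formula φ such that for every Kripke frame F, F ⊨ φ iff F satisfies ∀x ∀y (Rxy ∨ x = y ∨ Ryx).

No — not modally definable

Any modally definable frame class is closed under disjoint unions.
Take 3 disjoint single-world reflexive frames: each is trivially connected, but their disjoint union has 3 worlds with no edge between distinct components, so it is not connected.
So the class is not modally definable.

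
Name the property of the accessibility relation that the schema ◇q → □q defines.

This schema is the CD axiom.
Its frame correspondent is partial functionality — ∀x ∀y ∀z (Rxy ∧ Rxz → y = z).

partial functionality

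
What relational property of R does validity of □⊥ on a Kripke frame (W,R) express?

emptiness of R

□⊥ is valid iff no world has any successor (otherwise □⊥ fails at any world with one).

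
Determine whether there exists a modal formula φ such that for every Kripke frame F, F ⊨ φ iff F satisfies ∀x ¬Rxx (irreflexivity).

Any modally definable frame class is closed under surjective bounded morphisms.
The 5-cycle (worlds a,b,c,d,e with a→b→c→d→e→a) is irreflexive, and the map sending every world to a single reflexive point • is a surjective bounded morphism (forth: every edge maps to (•,•); back: every world has a successor). So any modal formula valid on the 5-cycle is also valid on the reflexive point, which is not irreflexive.
So the class is not modally definable.

No — not modally definable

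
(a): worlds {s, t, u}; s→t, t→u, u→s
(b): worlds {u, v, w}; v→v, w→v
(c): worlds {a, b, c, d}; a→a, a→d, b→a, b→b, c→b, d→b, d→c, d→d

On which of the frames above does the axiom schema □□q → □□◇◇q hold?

Frame correspondent (Sahlqvist): ∀x ∀z (xR²z → ∃w (xR²w ∧ zR²w)) — i.e. a generalized confluence (Geach) condition.
(a): fails — sR²u but no w with sR²w and uR²w.
(b): condition met.
(c): condition met.
Valid on: (b), (c).

(b), (c)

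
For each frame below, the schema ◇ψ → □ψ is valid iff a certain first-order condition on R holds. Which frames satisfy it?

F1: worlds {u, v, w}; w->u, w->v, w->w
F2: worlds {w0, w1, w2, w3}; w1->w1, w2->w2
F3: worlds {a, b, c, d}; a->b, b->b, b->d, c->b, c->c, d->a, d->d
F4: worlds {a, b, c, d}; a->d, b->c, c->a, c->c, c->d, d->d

F2

This is the axiom for partial functionality; its first-order frame correspondent is ∀x ∀y ∀z (Rxy ∧ Rxz → y = z).
F1: fails — w sees both u and v.
F2: ✓.
F3: fails — b sees both b and d.
F4: fails — c sees both a and c.
Valid on: F2.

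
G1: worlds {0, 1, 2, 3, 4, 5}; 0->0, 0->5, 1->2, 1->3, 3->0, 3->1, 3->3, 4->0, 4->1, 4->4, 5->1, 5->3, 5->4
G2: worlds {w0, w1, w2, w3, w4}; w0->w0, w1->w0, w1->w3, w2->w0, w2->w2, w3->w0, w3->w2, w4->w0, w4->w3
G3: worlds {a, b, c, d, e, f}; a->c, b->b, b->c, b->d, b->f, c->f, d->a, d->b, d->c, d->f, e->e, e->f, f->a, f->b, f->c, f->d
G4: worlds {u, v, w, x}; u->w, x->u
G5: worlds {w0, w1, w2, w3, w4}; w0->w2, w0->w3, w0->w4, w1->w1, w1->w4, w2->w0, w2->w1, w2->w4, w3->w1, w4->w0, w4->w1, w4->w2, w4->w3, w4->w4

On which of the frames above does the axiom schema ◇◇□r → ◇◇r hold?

This is the axiom for a generalized confluence (Geach) condition; its first-order frame correspondent is ∀x ∀y (xR²y → ∃w (yRw ∧ xR²w)).
G1: fails — 3R²2 but no w with 2Rw and 3R²w.
G2: satisfies the condition.
G3: fails — aR²f but no w with fRw and aR²w.
G4: fails — xR²w but no t with wRt and xR²t.
G5: satisfies the condition.
Valid on: G2, G5.

G2, G5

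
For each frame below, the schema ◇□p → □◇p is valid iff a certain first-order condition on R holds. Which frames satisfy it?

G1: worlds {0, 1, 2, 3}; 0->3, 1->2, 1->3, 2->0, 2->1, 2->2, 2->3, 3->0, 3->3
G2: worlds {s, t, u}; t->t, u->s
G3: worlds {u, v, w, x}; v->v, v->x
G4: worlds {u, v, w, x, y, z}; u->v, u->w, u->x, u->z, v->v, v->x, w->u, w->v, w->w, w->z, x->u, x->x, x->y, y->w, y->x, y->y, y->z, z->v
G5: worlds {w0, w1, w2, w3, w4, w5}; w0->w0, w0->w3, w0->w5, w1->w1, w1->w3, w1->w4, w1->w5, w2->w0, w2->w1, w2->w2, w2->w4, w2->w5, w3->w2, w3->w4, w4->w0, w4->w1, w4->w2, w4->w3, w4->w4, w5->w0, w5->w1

Frame correspondent (Sahlqvist): ∀x ∀y ∀z (Rxy ∧ Rxz → ∃w (Ryw ∧ Rzw)) — i.e. convergence.
G1: holds.
G2: fails — Rus and Rus but s and s have no common successor.
G3: fails — Rvx and Rvx but x and x have no common successor.
G4: fails — Ruz and Rux but z and x have no common successor.
G5: fails — Rw0w3 and Rw0w5 but w3 and w5 have no common successor.

G1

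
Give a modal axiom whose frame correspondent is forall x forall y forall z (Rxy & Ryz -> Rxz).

This is transitivity; the standard corresponding axiom is 4: □s → □□s.

□s → □□s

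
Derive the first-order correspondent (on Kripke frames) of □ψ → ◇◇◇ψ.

This is a Sahlqvist (Geach-type) schema ◇^0□^1ψ → □^0◇^3ψ.
First-order correspondent: ∀x ∃w (xRw ∧ xR³w).

∀x ∃w (xRw ∧ xR³w)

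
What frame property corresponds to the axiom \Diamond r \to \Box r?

partial functionality: \forall x \forall y \forall z (Rxy \wedge Rxz \to y = z)

Suppose ◇r→□r is valid. Take Rxy, Rxz and set V(r)={y}. Then ◇r at x, so □r at x, so r at z, i.e. z=y.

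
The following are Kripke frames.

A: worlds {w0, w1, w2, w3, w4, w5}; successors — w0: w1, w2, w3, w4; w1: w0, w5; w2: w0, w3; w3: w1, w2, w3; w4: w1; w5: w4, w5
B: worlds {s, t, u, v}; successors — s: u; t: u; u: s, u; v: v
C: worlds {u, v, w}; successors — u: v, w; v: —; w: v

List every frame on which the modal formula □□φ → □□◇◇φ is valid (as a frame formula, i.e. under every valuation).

The schema corresponds to a generalized confluence (Geach) condition: ∀x ∀z (xR²z → ∃w (xR²w ∧ zR²w)).
A: fails — w2R²w4 but no w with w2R²w and w4R²w.
B: satisfies the condition.
C: fails — uR²v but no t with uR²t and vR²t.

B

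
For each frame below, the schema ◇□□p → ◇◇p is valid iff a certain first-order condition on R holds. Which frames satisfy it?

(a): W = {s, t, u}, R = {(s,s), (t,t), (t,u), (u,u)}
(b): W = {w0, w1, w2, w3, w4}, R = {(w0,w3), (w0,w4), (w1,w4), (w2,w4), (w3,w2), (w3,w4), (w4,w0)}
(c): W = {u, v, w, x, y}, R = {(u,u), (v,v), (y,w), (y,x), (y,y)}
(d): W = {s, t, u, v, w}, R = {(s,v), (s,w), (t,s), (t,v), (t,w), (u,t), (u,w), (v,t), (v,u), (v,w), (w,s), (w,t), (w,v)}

(a), (d)

This is the axiom for a generalized confluence (Geach) condition; its first-order frame correspondent is ∀x ∀y (xRy → ∃w (yR²w ∧ xR²w)).
(a): ✓.
(b): fails — w1Rw4 but no w with w4R²w and w1R²w.
(c): fails — yRw but no t with wR²t and yR²t.
(d): ✓.
Valid on: (a), (d).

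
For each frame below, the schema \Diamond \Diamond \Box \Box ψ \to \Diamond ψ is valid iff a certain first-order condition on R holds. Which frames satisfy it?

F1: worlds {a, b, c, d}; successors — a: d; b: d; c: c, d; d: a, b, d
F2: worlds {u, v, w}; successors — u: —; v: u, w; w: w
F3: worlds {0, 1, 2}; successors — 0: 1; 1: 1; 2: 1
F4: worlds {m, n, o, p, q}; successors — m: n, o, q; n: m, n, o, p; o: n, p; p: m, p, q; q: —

Frame correspondent (Sahlqvist): \forall x \forall y (x R^2 y \to \exists w (y R^2 w \wedge xRw)) — i.e. a generalized confluence (Geach) condition.
F1: satisfies the condition.
F2: satisfies the condition.
F3: satisfies the condition.
F4: fails — nR²q but no w with qR²w and nRw.

F1, F2, F3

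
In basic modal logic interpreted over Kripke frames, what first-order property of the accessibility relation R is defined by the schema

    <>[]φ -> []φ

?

the Euclidean property: forall x forall y forall z (Rxy & Rxz -> Ryz)

Replacing φ by ¬φ and contraposing gives the equivalent schema ◇φ → □◇φ.
Suppose ◇φ→□◇φ is valid. Take Rxy, Rxz and set V(φ)={y}. Then ◇φ at x, so □◇φ at x, so ◇φ at z, so some w with Rzw has φ; w=y, i.e. Rzy. By symmetry of the argument, Ryz.
Conversely, on a frame with the Euclidean property the schema holds at every world under every valuation.
Frame condition: forall x forall y forall z (Rxy & Rxz -> Ryz).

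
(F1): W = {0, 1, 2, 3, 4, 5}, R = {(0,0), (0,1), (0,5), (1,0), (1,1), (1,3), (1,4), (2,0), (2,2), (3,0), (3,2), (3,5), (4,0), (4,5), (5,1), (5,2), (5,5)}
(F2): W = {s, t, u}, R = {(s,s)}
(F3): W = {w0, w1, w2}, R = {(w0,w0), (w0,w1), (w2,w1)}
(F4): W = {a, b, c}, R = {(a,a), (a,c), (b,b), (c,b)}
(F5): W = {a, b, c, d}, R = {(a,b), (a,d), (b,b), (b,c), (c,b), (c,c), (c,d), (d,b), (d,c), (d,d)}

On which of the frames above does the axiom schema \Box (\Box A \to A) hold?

The schema corresponds to shift-reflexivity: \forall x \forall y (Rxy \to Ryy).
(F1): fails — R14 but not R44.
(F2): satisfies the condition.
(F3): fails — Rw0w1 but not Rw1w1.
(F4): fails — Rac but not Rcc.
(F5): satisfies the condition.
Valid on: (F2), (F5).

(F2), (F5)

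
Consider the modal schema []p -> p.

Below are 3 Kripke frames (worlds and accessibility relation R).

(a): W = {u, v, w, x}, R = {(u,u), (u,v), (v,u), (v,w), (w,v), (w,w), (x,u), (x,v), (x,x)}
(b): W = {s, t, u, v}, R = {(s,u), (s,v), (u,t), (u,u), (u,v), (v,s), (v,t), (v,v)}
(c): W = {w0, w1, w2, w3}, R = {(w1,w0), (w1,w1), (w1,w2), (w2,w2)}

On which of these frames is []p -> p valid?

Frame correspondent (Sahlqvist): forall x Rxx — i.e. reflexivity.
(a): fails — world v does not see itself.
(b): fails — world s does not see itself.
(c): fails — world w0 does not see itself.
Valid on no frame.

none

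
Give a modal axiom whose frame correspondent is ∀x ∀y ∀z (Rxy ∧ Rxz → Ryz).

The condition is the Euclidean property. The 5 schema ◇r → □◇r defines it.
Suppose ◇r→□◇r is valid. Take Rxy, Rxz and set V(r)={y}. Then ◇r at x, so □◇r at x, so ◇r at z, so some w with Rzw has r; w=y, i.e. Rzy. By symmetry of the argument, Ryz.

◇r → □◇r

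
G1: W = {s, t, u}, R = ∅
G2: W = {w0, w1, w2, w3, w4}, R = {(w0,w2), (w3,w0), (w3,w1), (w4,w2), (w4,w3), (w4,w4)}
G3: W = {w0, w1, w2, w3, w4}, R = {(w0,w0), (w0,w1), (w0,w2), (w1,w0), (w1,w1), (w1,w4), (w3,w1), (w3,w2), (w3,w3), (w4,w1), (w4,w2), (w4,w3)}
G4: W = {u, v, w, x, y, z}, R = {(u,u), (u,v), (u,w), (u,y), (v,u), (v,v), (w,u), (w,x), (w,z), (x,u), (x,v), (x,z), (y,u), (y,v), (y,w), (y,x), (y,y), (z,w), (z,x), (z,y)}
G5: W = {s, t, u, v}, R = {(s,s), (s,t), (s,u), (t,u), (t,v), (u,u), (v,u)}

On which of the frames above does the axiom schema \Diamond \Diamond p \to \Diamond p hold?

G1

The schema corresponds to transitivity: \forall x \forall y \forall z (Rxy \wedge Ryz \to Rxz).
G1: holds.
G2: fails — Rw3w0 and Rw0w2 but not Rw3w2.
G3: fails — Rw1w0 and Rw0w2 but not Rw1w2.
G4: fails — Ryx and Rxz but not Ryz.
G5: fails — Rst and Rtv but not Rsv.
Valid on: G1.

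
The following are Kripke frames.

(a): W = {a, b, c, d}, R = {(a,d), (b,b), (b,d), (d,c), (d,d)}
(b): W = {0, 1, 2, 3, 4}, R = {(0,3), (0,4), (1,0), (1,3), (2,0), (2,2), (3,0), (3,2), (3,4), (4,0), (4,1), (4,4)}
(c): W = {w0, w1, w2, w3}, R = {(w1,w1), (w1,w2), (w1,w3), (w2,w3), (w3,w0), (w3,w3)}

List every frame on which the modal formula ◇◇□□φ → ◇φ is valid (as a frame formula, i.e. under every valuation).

(b)

This is the axiom for a generalized confluence (Geach) condition; its first-order frame correspondent is ∀x ∀y (xR²y → ∃w (yR²w ∧ xRw)).
(a): fails — aR²c but no w with cR²w and aRw.
(b): condition met.
(c): fails — w1R²w0 but no w with w0R²w and w1Rw.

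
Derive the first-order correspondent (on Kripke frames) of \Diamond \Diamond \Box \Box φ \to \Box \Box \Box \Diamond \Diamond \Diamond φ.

\forall x \forall y \forall z ((x R^2 y \wedge x R^3 z) \to \exists w (y R^2 w \wedge z R^3 w))

This is a Sahlqvist (Geach-type) schema ◇^2□^2φ → □^3◇^3φ.
Minimal-valuation argument: fix x; take any y with xR^2y and any z with xR^3z. Set V(φ) to the set of worlds R-reachable from y in exactly 2 steps. Then □^2φ holds at y, so the antecedent holds at x; validity forces ◇^3φ at z, giving a w with zR^3w and yR^2w.
First-order correspondent: \forall x \forall y \forall z ((x R^2 y \wedge x R^3 z) \to \exists w (y R^2 w \wedge z R^3 w)).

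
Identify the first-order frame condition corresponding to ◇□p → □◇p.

convergence

Suppose ◇□p→□◇p is valid. Take Rxy, Rxz and set V(p)={w : Ryw}. Then □p at y so ◇□p at x, so □◇p at x, so ◇p at z, giving w with Rzw and Ryw.
The converse is a direct semantic check.
So the correspondent is convergence.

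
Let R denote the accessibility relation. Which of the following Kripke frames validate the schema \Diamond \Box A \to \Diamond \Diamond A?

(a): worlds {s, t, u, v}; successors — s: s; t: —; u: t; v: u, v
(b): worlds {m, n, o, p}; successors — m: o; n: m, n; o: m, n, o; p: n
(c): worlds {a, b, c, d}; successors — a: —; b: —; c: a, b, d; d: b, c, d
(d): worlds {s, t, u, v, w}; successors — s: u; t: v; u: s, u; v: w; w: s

The schema corresponds to a generalized confluence (Geach) condition: \forall x \forall y (xRy \to \exists w (yRw \wedge x R^2 w)).
(a): fails — uRt but no w with tRw and uR²w.
(b): holds.
(c): fails — cRa but no w with aRw and cR²w.
(d): holds.

(b), (d)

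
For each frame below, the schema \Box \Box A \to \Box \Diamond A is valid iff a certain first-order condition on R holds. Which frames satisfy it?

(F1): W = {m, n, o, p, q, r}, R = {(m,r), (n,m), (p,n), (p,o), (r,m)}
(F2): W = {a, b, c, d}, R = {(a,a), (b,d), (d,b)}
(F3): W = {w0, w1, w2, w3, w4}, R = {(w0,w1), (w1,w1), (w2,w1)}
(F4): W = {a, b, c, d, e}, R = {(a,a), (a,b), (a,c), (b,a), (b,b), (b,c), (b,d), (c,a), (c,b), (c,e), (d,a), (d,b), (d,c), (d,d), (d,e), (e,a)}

(F2), (F3), (F4)

Frame correspondent (Sahlqvist): \forall x \forall z (xRz \to \exists w (x R^2 w \wedge zRw)) — i.e. a generalized confluence (Geach) condition.
(F1): fails — pRo but no w with pR²w and oRw.
(F2): ✓.
(F3): ✓.
(F4): ✓.
Valid on: (F2), (F3), (F4).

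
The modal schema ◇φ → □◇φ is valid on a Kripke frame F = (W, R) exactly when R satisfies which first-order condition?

The Euclidean property

Suppose ◇φ→□◇φ is valid. Take Rxy, Rxz and set V(φ)={y}. Then ◇φ at x, so □◇φ at x, so ◇φ at z, so some w with Rzw has φ; w=y, i.e. Rzy. By symmetry of the argument, Ryz.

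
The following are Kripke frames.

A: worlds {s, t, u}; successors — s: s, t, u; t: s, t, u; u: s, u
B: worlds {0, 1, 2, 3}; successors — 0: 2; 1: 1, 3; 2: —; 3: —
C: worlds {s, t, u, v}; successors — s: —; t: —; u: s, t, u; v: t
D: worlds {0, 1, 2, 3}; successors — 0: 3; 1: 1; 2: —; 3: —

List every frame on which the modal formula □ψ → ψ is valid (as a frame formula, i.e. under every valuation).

This is the axiom for reflexivity; its first-order frame correspondent is ∀x Rxx.
A: holds.
B: fails — world 0 does not see itself.
C: fails — world s does not see itself.
D: fails — world 0 does not see itself.
Valid on: A.

A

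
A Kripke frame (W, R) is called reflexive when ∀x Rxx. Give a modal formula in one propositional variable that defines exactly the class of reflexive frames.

□ψ → ψ

This is reflexivity; the standard corresponding axiom is T: □ψ → ψ.
Suppose □ψ→ψ is valid. At any x set V(ψ)={w : Rxw}. Then □ψ holds at x, so ψ holds at x, i.e. Rxx.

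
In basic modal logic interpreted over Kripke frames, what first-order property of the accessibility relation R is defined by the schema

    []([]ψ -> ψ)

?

Shift-reflexivity

Suppose □(□ψ→ψ) is valid. Take Rxy and set V(ψ)={w : Ryw}. Then at y, □ψ holds; since □(□ψ→ψ) at x, □ψ→ψ at y, so ψ at y, i.e. Ryy.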